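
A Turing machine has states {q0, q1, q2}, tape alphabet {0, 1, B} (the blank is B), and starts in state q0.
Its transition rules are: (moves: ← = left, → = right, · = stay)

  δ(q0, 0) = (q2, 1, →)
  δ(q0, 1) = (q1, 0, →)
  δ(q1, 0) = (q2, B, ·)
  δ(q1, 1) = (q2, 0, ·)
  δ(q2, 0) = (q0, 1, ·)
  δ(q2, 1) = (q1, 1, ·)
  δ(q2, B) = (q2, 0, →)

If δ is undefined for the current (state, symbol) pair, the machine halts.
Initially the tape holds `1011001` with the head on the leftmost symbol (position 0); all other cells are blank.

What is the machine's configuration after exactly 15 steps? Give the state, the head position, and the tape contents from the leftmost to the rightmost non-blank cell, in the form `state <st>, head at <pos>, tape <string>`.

state q2, head at 6, tape 0000000

state=q0 head=0 tape=[1]011001   (q0,1)→(q1,0,→)
state=q1 head=1 tape=0[0]11001   (q1,0)→(q2,B,·)
state=q2 head=1 tape=0[B]11001   (q2,B)→(q2,0,→)
state=q2 head=2 tape=00[1]1001   (q2,1)→(q1,1,·)
state=q1 head=2 tape=00[1]1001   (q1,1)→(q2,0,·)
state=q2 head=2 tape=00[0]1001   (q2,0)→(q0,1,·)
state=q0 head=2 tape=00[1]1001   (q0,1)→(q1,0,→)
state=q1 head=3 tape=000[1]001   (q1,1)→(q2,0,·)
state=q2 head=3 tape=000[0]001   (q2,0)→(q0,1,·)
state=q0 head=3 tape=000[1]001   (q0,1)→(q1,0,→)
state=q1 head=4 tape=0000[0]01   (q1,0)→(q2,B,·)
state=q2 head=4 tape=0000[B]01   (q2,B)→(q2,0,→)
state=q2 head=5 tape=00000[0]1   (q2,0)→(q0,1,·)
state=q0 head=5 tape=00000[1]1   (q0,1)→(q1,0,→)
state=q1 head=6 tape=000000[1]   (q1,1)→(q2,0,·)
state=q2 head=6 tape=000000[0]
After 15 steps: state q2, head at 6, tape 0000000.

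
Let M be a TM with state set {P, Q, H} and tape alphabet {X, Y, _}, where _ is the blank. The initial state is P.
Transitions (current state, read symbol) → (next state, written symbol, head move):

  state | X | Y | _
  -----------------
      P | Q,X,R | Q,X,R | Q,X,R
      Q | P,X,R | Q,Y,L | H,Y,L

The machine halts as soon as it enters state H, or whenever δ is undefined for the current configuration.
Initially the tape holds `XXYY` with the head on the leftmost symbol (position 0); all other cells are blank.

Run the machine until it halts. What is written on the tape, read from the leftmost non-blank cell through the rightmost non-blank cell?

XXXXY

P | [X]XYY_   read X → write X, move R, go to Q
Q | X[X]YY_   read X → write X, move R, go to P
P | XX[Y]Y_   read Y → write X, move R, go to Q
Q | XXX[Y]_   read Y → write Y, move L, go to Q
Q | XX[X]Y_   read X → write X, move R, go to P
P | XXX[Y]_   read Y → write X, move R, go to Q
Q | XXXX[_]   read _ → write Y, move L, go to H
H | XXX[X]Y
The non-blank tape span at halt is XXXXY.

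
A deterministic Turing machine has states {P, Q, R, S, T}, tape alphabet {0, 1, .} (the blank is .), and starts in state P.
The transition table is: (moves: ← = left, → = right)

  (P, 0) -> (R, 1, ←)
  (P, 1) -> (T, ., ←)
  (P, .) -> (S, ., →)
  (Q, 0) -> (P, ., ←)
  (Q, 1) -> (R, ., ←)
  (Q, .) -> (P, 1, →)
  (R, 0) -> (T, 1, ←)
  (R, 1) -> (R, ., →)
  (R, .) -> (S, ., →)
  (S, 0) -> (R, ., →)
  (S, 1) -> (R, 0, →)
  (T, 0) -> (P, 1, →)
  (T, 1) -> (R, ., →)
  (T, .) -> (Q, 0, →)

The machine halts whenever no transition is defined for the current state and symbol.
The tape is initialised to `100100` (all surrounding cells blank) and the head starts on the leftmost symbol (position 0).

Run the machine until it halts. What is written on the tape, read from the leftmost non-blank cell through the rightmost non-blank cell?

state=P head=0 tape=.[1]00100   (P,1)→(T,.,←)
state=T head=-1 tape=[.].00100   (T,.)→(Q,0,→)
state=Q head=0 tape=0[.]00100   (Q,.)→(P,1,→)
state=P head=1 tape=01[0]0100   (P,0)→(R,1,←)
state=R head=0 tape=0[1]10100   (R,1)→(R,.,→)
state=R head=1 tape=0.[1]0100   (R,1)→(R,.,→)
state=R head=2 tape=0..[0]100   (R,0)→(T,1,←)
state=T head=1 tape=0.[.]1100   (T,.)→(Q,0,→)
state=Q head=2 tape=0.0[1]100   (Q,1)→(R,.,←)
state=R head=1 tape=0.[0].100   (R,0)→(T,1,←)
state=T head=0 tape=0[.]1.100   (T,.)→(Q,0,→)
state=Q head=1 tape=00[1].100   (Q,1)→(R,.,←)
state=R head=0 tape=0[0]..100   (R,0)→(T,1,←)
state=T head=-1 tape=[0]1..100   (T,0)→(P,1,→)
state=P head=0 tape=1[1]..100   (P,1)→(T,.,←)
state=T head=-1 tape=[1]...100   (T,1)→(R,.,→)
state=R head=0 tape=.[.]..100   (R,.)→(S,.,→)
state=S head=1 tape=..[.].100
The non-blank tape span at halt is 100.

100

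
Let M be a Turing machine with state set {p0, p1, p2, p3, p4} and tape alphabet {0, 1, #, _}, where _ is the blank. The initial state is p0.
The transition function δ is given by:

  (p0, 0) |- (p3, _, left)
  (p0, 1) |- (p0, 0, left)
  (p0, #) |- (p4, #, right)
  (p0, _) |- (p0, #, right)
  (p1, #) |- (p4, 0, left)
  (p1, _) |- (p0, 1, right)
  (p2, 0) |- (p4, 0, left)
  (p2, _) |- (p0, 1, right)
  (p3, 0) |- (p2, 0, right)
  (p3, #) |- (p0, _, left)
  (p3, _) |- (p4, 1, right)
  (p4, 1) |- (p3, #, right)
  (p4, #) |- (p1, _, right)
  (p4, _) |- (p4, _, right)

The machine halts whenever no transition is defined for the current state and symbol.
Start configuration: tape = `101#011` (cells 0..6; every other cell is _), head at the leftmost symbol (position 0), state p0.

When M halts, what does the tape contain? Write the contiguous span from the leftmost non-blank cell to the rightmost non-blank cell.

p0 | __[1]01#011   read 1 → write 0, move left, go to p0
p0 | _[_]001#011   read _ → write #, move right, go to p0
p0 | _#[0]01#011   read 0 → write _, move left, go to p3
p3 | _[#]_01#011   read # → write _, move left, go to p0
p0 | [_]__01#011   read _ → write #, move right, go to p0
p0 | #[_]_01#011   read _ → write #, move right, go to p0
p0 | ##[_]01#011   read _ → write #, move right, go to p0
p0 | ###[0]1#011   read 0 → write _, move left, go to p3
p3 | ##[#]_1#011   read # → write _, move left, go to p0
p0 | #[#]__1#011   read # → write #, move right, go to p4
p4 | ##[_]_1#011   read _ → write _, move right, go to p4
p4 | ##_[_]1#011   read _ → write _, move right, go to p4
p4 | ##__[1]#011   read 1 → write #, move right, go to p3
p3 | ##__#[#]011   read # → write _, move left, go to p0
p0 | ##__[#]_011   read # → write #, move right, go to p4
p4 | ##__#[_]011   read _ → write _, move right, go to p4
p4 | ##__#_[0]11
The non-blank tape span at halt is ##__#_011.

##__#_011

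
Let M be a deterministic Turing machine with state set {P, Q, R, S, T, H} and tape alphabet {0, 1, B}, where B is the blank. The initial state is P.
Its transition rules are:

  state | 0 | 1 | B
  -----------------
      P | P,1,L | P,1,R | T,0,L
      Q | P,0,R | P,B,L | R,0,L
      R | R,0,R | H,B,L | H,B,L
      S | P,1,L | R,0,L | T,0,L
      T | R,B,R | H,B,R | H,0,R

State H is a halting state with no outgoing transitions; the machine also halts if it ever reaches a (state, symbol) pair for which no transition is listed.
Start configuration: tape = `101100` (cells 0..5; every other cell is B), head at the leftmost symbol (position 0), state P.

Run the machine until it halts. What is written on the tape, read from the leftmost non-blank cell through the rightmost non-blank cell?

P | [1]01100B   read 1 → write 1, move R, go to P
P | 1[0]1100B   read 0 → write 1, move L, go to P
P | [1]11100B   read 1 → write 1, move R, go to P
P | 1[1]1100B   read 1 → write 1, move R, go to P
P | 11[1]100B   read 1 → write 1, move R, go to P
P | 111[1]00B   read 1 → write 1, move R, go to P
P | 1111[0]0B   read 0 → write 1, move L, go to P
P | 111[1]10B   read 1 → write 1, move R, go to P
P | 1111[1]0B   read 1 → write 1, move R, go to P
P | 11111[0]B   read 0 → write 1, move L, go to P
P | 1111[1]1B   read 1 → write 1, move R, go to P
P | 11111[1]B   read 1 → write 1, move R, go to P
P | 111111[B]   read B → write 0, move L, go to T
T | 11111[1]0   read 1 → write B, move R, go to H
H | 11111B[0]
The non-blank tape span at halt is 11111B0.

11111B0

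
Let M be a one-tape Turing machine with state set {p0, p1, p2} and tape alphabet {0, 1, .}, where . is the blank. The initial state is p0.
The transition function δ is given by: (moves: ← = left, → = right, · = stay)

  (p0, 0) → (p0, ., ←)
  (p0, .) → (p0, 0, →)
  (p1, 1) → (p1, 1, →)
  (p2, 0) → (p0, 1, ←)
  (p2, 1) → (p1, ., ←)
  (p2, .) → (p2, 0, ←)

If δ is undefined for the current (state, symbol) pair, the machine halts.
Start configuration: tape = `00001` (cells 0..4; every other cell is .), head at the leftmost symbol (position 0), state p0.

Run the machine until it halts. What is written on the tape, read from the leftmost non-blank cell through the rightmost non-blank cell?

000000001

state=p0 head=0 tape=....[0]0001   (p0,0)→(p0,.,←)
state=p0 head=-1 tape=...[.].0001   (p0,.)→(p0,0,→)
state=p0 head=0 tape=...0[.]0001   (p0,.)→(p0,0,→)
state=p0 head=1 tape=...00[0]001   (p0,0)→(p0,.,←)
state=p0 head=0 tape=...0[0].001   (p0,0)→(p0,.,←)
state=p0 head=-1 tape=...[0]..001   (p0,0)→(p0,.,←)
state=p0 head=-2 tape=..[.]...001   (p0,.)→(p0,0,→)
state=p0 head=-1 tape=..0[.]..001   (p0,.)→(p0,0,→)
state=p0 head=0 tape=..00[.].001   (p0,.)→(p0,0,→)
state=p0 head=1 tape=..000[.]001   (p0,.)→(p0,0,→)
state=p0 head=2 tape=..0000[0]01   (p0,0)→(p0,.,←)
state=p0 head=1 tape=..000[0].01   (p0,0)→(p0,.,←)
state=p0 head=0 tape=..00[0]..01   (p0,0)→(p0,.,←)
state=p0 head=-1 tape=..0[0]...01   (p0,0)→(p0,.,←)
state=p0 head=-2 tape=..[0]....01   (p0,0)→(p0,.,←)
state=p0 head=-3 tape=.[.].....01   (p0,.)→(p0,0,→)
state=p0 head=-2 tape=.0[.]....01   (p0,.)→(p0,0,→)
state=p0 head=-1 tape=.00[.]...01   (p0,.)→(p0,0,→)
state=p0 head=0 tape=.000[.]..01   (p0,.)→(p0,0,→)
state=p0 head=1 tape=.0000[.].01   (p0,.)→(p0,0,→)
state=p0 head=2 tape=.00000[.]01   (p0,.)→(p0,0,→)
state=p0 head=3 tape=.000000[0]1   (p0,0)→(p0,.,←)
state=p0 head=2 tape=.00000[0].1   (p0,0)→(p0,.,←)
state=p0 head=1 tape=.0000[0]..1   (p0,0)→(p0,.,←)
state=p0 head=0 tape=.000[0]...1   (p0,0)→(p0,.,←)
state=p0 head=-1 tape=.00[0]....1   (p0,0)→(p0,.,←)
state=p0 head=-2 tape=.0[0].....1   (p0,0)→(p0,.,←)
state=p0 head=-3 tape=.[0]......1   (p0,0)→(p0,.,←)
state=p0 head=-4 tape=[.].......1   (p0,.)→(p0,0,→)
state=p0 head=-3 tape=0[.]......1   (p0,.)→(p0,0,→)
state=p0 head=-2 tape=00[.].....1   (p0,.)→(p0,0,→)
state=p0 head=-1 tape=000[.]....1   (p0,.)→(p0,0,→)
state=p0 head=0 tape=0000[.]...1   (p0,.)→(p0,0,→)
state=p0 head=1 tape=00000[.]..1   (p0,.)→(p0,0,→)
state=p0 head=2 tape=000000[.].1   (p0,.)→(p0,0,→)
state=p0 head=3 tape=0000000[.]1   (p0,.)→(p0,0,→)
state=p0 head=4 tape=00000000[1]
The non-blank tape span at halt is 000000001.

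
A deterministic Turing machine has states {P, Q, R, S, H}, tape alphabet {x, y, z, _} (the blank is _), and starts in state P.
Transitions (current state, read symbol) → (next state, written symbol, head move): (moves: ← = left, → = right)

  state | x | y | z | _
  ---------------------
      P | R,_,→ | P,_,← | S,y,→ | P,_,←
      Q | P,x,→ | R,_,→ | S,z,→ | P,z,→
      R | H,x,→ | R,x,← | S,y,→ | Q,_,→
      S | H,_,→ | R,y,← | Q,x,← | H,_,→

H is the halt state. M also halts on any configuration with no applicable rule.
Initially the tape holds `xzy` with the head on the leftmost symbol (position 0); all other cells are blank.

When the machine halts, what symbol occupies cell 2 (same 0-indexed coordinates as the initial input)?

P | [x]zy___   read x → write _, move →, go to R
R | _[z]y___   read z → write y, move →, go to S
S | _y[y]___   read y → write y, move ←, go to R
R | _[y]y___   read y → write x, move ←, go to R
R | [_]xy___   read _ → write _, move →, go to Q
Q | _[x]y___   read x → write x, move →, go to P
P | _x[y]___   read y → write _, move ←, go to P
P | _[x]____   read x → write _, move →, go to R
R | __[_]___   read _ → write _, move →, go to Q
Q | ___[_]__   read _ → write z, move →, go to P
P | ___z[_]_   read _ → write _, move ←, go to P
P | ___[z]__   read z → write y, move →, go to S
S | ___y[_]_   read _ → write _, move →, go to H
H | ___y_[_]
Cell 2 holds _ when M halts.

_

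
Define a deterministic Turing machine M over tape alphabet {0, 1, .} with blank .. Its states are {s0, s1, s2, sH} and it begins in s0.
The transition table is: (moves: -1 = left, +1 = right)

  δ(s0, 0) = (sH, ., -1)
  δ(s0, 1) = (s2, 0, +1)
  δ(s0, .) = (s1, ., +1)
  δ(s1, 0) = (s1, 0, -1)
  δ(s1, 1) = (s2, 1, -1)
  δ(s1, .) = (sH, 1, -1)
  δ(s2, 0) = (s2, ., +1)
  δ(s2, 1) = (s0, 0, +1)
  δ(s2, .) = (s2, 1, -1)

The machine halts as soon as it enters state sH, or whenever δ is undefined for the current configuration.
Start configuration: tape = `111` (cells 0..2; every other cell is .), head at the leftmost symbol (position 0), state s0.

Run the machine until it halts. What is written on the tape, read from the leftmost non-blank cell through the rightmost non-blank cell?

s0 | [1]11...   read 1 → write 0, move +1, go to s2
s2 | 0[1]1...   read 1 → write 0, move +1, go to s0
s0 | 00[1]...   read 1 → write 0, move +1, go to s2
s2 | 000[.]..   read . → write 1, move -1, go to s2
s2 | 00[0]1..   read 0 → write ., move +1, go to s2
s2 | 00.[1]..   read 1 → write 0, move +1, go to s0
s0 | 00.0[.].   read . → write ., move +1, go to s1
s1 | 00.0.[.]   read . → write 1, move -1, go to sH
sH | 00.0[.]1
The non-blank tape span at halt is 00.0.1.

00.0.1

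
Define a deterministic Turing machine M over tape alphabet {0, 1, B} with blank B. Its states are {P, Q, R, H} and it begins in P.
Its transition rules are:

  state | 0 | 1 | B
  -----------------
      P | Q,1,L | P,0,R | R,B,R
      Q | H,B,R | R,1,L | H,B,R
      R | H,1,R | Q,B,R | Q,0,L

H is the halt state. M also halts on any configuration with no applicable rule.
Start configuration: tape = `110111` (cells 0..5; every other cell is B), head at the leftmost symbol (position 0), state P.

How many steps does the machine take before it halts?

4

P | [1]10111   read 1 → write 0, move R, go to P
P | 0[1]0111   read 1 → write 0, move R, go to P
P | 00[0]111   read 0 → write 1, move L, go to Q
Q | 0[0]1111   read 0 → write B, move R, go to H
H | 0B[1]111
M halts after 4 transitions.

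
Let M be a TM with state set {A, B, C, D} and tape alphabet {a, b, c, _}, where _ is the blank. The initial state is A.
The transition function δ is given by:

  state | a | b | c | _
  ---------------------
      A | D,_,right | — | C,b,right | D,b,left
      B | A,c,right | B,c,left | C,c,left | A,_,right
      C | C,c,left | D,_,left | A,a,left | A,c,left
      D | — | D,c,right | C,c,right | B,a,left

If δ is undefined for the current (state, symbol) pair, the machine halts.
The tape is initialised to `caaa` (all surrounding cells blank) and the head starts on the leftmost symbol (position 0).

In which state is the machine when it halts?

D

state=A head=0 tape=__[c]aaa   (A,c)→(C,b,right)
state=C head=1 tape=__b[a]aa   (C,a)→(C,c,left)
state=C head=0 tape=__[b]caa   (C,b)→(D,_,left)
state=D head=-1 tape=_[_]_caa   (D,_)→(B,a,left)
state=B head=-2 tape=[_]a_caa   (B,_)→(A,_,right)
state=A head=-1 tape=_[a]_caa   (A,a)→(D,_,right)
state=D head=0 tape=__[_]caa   (D,_)→(B,a,left)
state=B head=-1 tape=_[_]acaa   (B,_)→(A,_,right)
state=A head=0 tape=__[a]caa   (A,a)→(D,_,right)
state=D head=1 tape=___[c]aa   (D,c)→(C,c,right)
state=C head=2 tape=___c[a]a   (C,a)→(C,c,left)
state=C head=1 tape=___[c]ca   (C,c)→(A,a,left)
state=A head=0 tape=__[_]aca   (A,_)→(D,b,left)
state=D head=-1 tape=_[_]baca   (D,_)→(B,a,left)
state=B head=-2 tape=[_]abaca   (B,_)→(A,_,right)
state=A head=-1 tape=_[a]baca   (A,a)→(D,_,right)
state=D head=0 tape=__[b]aca   (D,b)→(D,c,right)
state=D head=1 tape=__c[a]ca
No transition is defined for (D, a); M halts in state D.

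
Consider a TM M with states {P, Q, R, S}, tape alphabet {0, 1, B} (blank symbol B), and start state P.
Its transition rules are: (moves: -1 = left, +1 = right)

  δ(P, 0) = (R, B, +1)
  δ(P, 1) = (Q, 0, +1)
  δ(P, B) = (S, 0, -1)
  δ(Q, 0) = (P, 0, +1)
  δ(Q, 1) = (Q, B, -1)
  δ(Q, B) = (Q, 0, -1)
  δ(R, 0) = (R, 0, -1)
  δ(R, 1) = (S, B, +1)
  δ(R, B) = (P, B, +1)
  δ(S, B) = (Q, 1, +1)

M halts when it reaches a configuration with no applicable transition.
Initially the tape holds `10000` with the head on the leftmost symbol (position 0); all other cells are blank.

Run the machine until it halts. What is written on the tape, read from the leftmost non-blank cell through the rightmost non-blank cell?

00BBB100

P | [1]0000BBB   read 1 → write 0, move +1, go to Q
Q | 0[0]000BBB   read 0 → write 0, move +1, go to P
P | 00[0]00BBB   read 0 → write B, move +1, go to R
R | 00B[0]0BBB   read 0 → write 0, move -1, go to R
R | 00[B]00BBB   read B → write B, move +1, go to P
P | 00B[0]0BBB   read 0 → write B, move +1, go to R
R | 00BB[0]BBB   read 0 → write 0, move -1, go to R
R | 00B[B]0BBB   read B → write B, move +1, go to P
P | 00BB[0]BBB   read 0 → write B, move +1, go to R
R | 00BBB[B]BB   read B → write B, move +1, go to P
P | 00BBBB[B]B   read B → write 0, move -1, go to S
S | 00BBB[B]0B   read B → write 1, move +1, go to Q
Q | 00BBB1[0]B   read 0 → write 0, move +1, go to P
P | 00BBB10[B]   read B → write 0, move -1, go to S
S | 00BBB1[0]0
The non-blank tape span at halt is 00BBB100.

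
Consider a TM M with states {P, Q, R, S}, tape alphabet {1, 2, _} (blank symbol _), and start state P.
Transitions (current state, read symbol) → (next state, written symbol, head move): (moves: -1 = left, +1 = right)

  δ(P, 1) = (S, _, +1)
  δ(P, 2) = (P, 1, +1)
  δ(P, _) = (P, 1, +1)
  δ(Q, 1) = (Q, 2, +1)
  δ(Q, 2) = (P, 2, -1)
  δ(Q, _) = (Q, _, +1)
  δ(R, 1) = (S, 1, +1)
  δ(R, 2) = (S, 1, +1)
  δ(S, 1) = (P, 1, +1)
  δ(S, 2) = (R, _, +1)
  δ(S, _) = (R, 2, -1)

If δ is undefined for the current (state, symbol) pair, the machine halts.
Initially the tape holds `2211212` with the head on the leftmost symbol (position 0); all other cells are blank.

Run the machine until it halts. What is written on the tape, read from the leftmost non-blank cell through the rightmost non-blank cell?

state=P head=0 tape=[2]211212_   (P,2)→(P,1,+1)
state=P head=1 tape=1[2]11212_   (P,2)→(P,1,+1)
state=P head=2 tape=11[1]1212_   (P,1)→(S,_,+1)
state=S head=3 tape=11_[1]212_   (S,1)→(P,1,+1)
state=P head=4 tape=11_1[2]12_   (P,2)→(P,1,+1)
state=P head=5 tape=11_11[1]2_   (P,1)→(S,_,+1)
state=S head=6 tape=11_11_[2]_   (S,2)→(R,_,+1)
state=R head=7 tape=11_11__[_]
The non-blank tape span at halt is 11_11.

11_11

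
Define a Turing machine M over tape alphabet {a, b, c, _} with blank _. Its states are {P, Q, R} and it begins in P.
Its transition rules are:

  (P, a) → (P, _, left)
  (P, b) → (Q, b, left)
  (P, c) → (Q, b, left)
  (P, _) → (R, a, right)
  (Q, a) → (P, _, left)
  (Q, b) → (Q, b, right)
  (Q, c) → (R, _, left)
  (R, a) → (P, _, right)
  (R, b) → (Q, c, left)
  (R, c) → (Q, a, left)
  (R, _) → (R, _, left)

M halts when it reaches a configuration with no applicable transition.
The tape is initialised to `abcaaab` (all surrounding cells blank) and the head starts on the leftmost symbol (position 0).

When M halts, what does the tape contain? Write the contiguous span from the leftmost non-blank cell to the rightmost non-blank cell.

a_baaab

state=P head=0 tape=_[a]bcaaab   (P,a)→(P,_,left)
state=P head=-1 tape=[_]_bcaaab   (P,_)→(R,a,right)
state=R head=0 tape=a[_]bcaaab   (R,_)→(R,_,left)
state=R head=-1 tape=[a]_bcaaab   (R,a)→(P,_,right)
state=P head=0 tape=_[_]bcaaab   (P,_)→(R,a,right)
state=R head=1 tape=_a[b]caaab   (R,b)→(Q,c,left)
state=Q head=0 tape=_[a]ccaaab   (Q,a)→(P,_,left)
state=P head=-1 tape=[_]_ccaaab   (P,_)→(R,a,right)
state=R head=0 tape=a[_]ccaaab   (R,_)→(R,_,left)
state=R head=-1 tape=[a]_ccaaab   (R,a)→(P,_,right)
state=P head=0 tape=_[_]ccaaab   (P,_)→(R,a,right)
state=R head=1 tape=_a[c]caaab   (R,c)→(Q,a,left)
state=Q head=0 tape=_[a]acaaab   (Q,a)→(P,_,left)
state=P head=-1 tape=[_]_acaaab   (P,_)→(R,a,right)
state=R head=0 tape=a[_]acaaab   (R,_)→(R,_,left)
state=R head=-1 tape=[a]_acaaab   (R,a)→(P,_,right)
state=P head=0 tape=_[_]acaaab   (P,_)→(R,a,right)
state=R head=1 tape=_a[a]caaab   (R,a)→(P,_,right)
state=P head=2 tape=_a_[c]aaab   (P,c)→(Q,b,left)
state=Q head=1 tape=_a[_]baaab
The non-blank tape span at halt is a_baaab.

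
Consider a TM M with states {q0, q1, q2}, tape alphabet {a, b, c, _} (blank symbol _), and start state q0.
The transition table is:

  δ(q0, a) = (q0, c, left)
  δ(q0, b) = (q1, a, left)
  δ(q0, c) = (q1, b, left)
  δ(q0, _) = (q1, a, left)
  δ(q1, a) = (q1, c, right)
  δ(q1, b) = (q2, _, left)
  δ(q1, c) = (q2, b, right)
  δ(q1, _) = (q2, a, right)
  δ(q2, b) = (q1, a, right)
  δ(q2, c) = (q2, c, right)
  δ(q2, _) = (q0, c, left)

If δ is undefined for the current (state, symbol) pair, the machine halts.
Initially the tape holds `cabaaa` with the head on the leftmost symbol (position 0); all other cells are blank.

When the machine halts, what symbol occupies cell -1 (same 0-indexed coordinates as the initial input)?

a

q0 | __[c]abaaa   read c → write b, move left, go to q1
q1 | _[_]babaaa   read _ → write a, move right, go to q2
q2 | _a[b]abaaa   read b → write a, move right, go to q1
q1 | _aa[a]baaa   read a → write c, move right, go to q1
q1 | _aac[b]aaa   read b → write _, move left, go to q2
q2 | _aa[c]_aaa   read c → write c, move right, go to q2
q2 | _aac[_]aaa   read _ → write c, move left, go to q0
q0 | _aa[c]caaa   read c → write b, move left, go to q1
q1 | _a[a]bcaaa   read a → write c, move right, go to q1
q1 | _ac[b]caaa   read b → write _, move left, go to q2
q2 | _a[c]_caaa   read c → write c, move right, go to q2
q2 | _ac[_]caaa   read _ → write c, move left, go to q0
q0 | _a[c]ccaaa   read c → write b, move left, go to q1
q1 | _[a]bccaaa   read a → write c, move right, go to q1
q1 | _c[b]ccaaa   read b → write _, move left, go to q2
q2 | _[c]_ccaaa   read c → write c, move right, go to q2
q2 | _c[_]ccaaa   read _ → write c, move left, go to q0
q0 | _[c]cccaaa   read c → write b, move left, go to q1
q1 | [_]bcccaaa   read _ → write a, move right, go to q2
q2 | a[b]cccaaa   read b → write a, move right, go to q1
q1 | aa[c]ccaaa   read c → write b, move right, go to q2
q2 | aab[c]caaa   read c → write c, move right, go to q2
q2 | aabc[c]aaa   read c → write c, move right, go to q2
q2 | aabcc[a]aa
Cell -1 holds a when M halts.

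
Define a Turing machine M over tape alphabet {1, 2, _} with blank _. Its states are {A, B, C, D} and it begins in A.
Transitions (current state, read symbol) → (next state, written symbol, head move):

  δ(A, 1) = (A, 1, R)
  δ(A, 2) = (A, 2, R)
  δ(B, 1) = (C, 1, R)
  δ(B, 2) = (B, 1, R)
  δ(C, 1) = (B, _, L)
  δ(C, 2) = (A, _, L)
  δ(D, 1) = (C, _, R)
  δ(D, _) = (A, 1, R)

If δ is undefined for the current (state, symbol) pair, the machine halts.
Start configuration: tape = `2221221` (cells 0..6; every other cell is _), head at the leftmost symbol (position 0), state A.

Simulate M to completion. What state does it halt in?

A | [2]221221_   read 2 → write 2, move R, go to A
A | 2[2]21221_   read 2 → write 2, move R, go to A
A | 22[2]1221_   read 2 → write 2, move R, go to A
A | 222[1]221_   read 1 → write 1, move R, go to A
A | 2221[2]21_   read 2 → write 2, move R, go to A
A | 22212[2]1_   read 2 → write 2, move R, go to A
A | 222122[1]_   read 1 → write 1, move R, go to A
A | 2221221[_]
No transition is defined for (A, _); M halts in state A.

A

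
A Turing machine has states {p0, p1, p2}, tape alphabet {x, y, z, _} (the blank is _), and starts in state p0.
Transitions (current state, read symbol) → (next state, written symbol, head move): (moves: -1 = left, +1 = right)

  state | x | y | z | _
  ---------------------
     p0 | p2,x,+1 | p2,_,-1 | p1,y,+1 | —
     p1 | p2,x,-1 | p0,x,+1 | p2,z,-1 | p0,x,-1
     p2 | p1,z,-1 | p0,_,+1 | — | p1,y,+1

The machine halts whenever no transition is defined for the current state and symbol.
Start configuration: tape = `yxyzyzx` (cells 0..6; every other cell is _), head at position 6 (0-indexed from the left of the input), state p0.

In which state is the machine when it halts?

p0 | yxyzyz[x]__   read x → write x, move +1, go to p2
p2 | yxyzyzx[_]_   read _ → write y, move +1, go to p1
p1 | yxyzyzxy[_]   read _ → write x, move -1, go to p0
p0 | yxyzyzx[y]x   read y → write _, move -1, go to p2
p2 | yxyzyz[x]_x   read x → write z, move -1, go to p1
p1 | yxyzy[z]z_x   read z → write z, move -1, go to p2
p2 | yxyz[y]zz_x   read y → write _, move +1, go to p0
p0 | yxyz_[z]z_x   read z → write y, move +1, go to p1
p1 | yxyz_y[z]_x   read z → write z, move -1, go to p2
p2 | yxyz_[y]z_x   read y → write _, move +1, go to p0
p0 | yxyz__[z]_x   read z → write y, move +1, go to p1
p1 | yxyz__y[_]x   read _ → write x, move -1, go to p0
p0 | yxyz__[y]xx   read y → write _, move -1, go to p2
p2 | yxyz_[_]_xx   read _ → write y, move +1, go to p1
p1 | yxyz_y[_]xx   read _ → write x, move -1, go to p0
p0 | yxyz_[y]xxx   read y → write _, move -1, go to p2
p2 | yxyz[_]_xxx   read _ → write y, move +1, go to p1
p1 | yxyzy[_]xxx   read _ → write x, move -1, go to p0
p0 | yxyz[y]xxxx   read y → write _, move -1, go to p2
p2 | yxy[z]_xxxx
No transition is defined for (p2, z); M halts in state p2.

p2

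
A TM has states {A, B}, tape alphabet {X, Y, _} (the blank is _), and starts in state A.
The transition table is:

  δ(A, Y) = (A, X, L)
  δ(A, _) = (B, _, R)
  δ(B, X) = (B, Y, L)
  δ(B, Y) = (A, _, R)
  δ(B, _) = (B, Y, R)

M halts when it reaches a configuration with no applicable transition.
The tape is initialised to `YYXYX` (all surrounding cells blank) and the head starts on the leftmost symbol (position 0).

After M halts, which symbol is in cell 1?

_

state=A head=0 tape=_[Y]YXYX   (A,Y)→(A,X,L)
state=A head=-1 tape=[_]XYXYX   (A,_)→(B,_,R)
state=B head=0 tape=_[X]YXYX   (B,X)→(B,Y,L)
state=B head=-1 tape=[_]YYXYX   (B,_)→(B,Y,R)
state=B head=0 tape=Y[Y]YXYX   (B,Y)→(A,_,R)
state=A head=1 tape=Y_[Y]XYX   (A,Y)→(A,X,L)
state=A head=0 tape=Y[_]XXYX   (A,_)→(B,_,R)
state=B head=1 tape=Y_[X]XYX   (B,X)→(B,Y,L)
state=B head=0 tape=Y[_]YXYX   (B,_)→(B,Y,R)
state=B head=1 tape=YY[Y]XYX   (B,Y)→(A,_,R)
state=A head=2 tape=YY_[X]YX
Cell 1 holds _ when M halts.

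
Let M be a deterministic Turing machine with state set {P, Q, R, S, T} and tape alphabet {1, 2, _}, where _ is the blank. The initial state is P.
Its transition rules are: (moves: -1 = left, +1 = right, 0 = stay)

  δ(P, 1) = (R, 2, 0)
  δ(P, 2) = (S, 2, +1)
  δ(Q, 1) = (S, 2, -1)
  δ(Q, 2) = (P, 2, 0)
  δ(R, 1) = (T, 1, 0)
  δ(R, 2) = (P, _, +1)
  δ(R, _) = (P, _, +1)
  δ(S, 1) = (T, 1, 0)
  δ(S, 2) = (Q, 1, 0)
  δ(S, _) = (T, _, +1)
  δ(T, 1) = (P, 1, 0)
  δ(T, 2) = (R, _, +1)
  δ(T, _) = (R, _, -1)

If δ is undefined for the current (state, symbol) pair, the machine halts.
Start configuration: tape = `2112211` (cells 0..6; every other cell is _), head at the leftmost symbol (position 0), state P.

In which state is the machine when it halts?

P

state=P head=0 tape=[2]112211_   (P,2)→(S,2,+1)
state=S head=1 tape=2[1]12211_   (S,1)→(T,1,0)
state=T head=1 tape=2[1]12211_   (T,1)→(P,1,0)
state=P head=1 tape=2[1]12211_   (P,1)→(R,2,0)
state=R head=1 tape=2[2]12211_   (R,2)→(P,_,+1)
state=P head=2 tape=2_[1]2211_   (P,1)→(R,2,0)
state=R head=2 tape=2_[2]2211_   (R,2)→(P,_,+1)
state=P head=3 tape=2__[2]211_   (P,2)→(S,2,+1)
state=S head=4 tape=2__2[2]11_   (S,2)→(Q,1,0)
state=Q head=4 tape=2__2[1]11_   (Q,1)→(S,2,-1)
state=S head=3 tape=2__[2]211_   (S,2)→(Q,1,0)
state=Q head=3 tape=2__[1]211_   (Q,1)→(S,2,-1)
state=S head=2 tape=2_[_]2211_   (S,_)→(T,_,+1)
state=T head=3 tape=2__[2]211_   (T,2)→(R,_,+1)
state=R head=4 tape=2___[2]11_   (R,2)→(P,_,+1)
state=P head=5 tape=2____[1]1_   (P,1)→(R,2,0)
state=R head=5 tape=2____[2]1_   (R,2)→(P,_,+1)
state=P head=6 tape=2_____[1]_   (P,1)→(R,2,0)
state=R head=6 tape=2_____[2]_   (R,2)→(P,_,+1)
state=P head=7 tape=2______[_]
No transition is defined for (P, _); M halts in state P.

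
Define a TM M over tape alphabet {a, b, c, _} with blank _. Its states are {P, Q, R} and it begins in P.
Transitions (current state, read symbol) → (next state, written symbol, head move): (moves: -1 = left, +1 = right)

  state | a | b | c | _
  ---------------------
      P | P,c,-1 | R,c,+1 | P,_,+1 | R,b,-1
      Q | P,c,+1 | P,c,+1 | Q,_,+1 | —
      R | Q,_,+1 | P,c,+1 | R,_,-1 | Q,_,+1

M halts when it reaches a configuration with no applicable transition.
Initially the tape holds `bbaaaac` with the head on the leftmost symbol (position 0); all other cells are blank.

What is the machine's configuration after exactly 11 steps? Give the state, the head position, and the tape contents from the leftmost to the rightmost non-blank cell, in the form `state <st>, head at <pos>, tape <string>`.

state P, head at 3, tape c_c_cac

state=P head=0 tape=[b]baaaac   (P,b)→(R,c,+1)
state=R head=1 tape=c[b]aaaac   (R,b)→(P,c,+1)
state=P head=2 tape=cc[a]aaac   (P,a)→(P,c,-1)
state=P head=1 tape=c[c]caaac   (P,c)→(P,_,+1)
state=P head=2 tape=c_[c]aaac   (P,c)→(P,_,+1)
state=P head=3 tape=c__[a]aac   (P,a)→(P,c,-1)
state=P head=2 tape=c_[_]caac   (P,_)→(R,b,-1)
state=R head=1 tape=c[_]bcaac   (R,_)→(Q,_,+1)
state=Q head=2 tape=c_[b]caac   (Q,b)→(P,c,+1)
state=P head=3 tape=c_c[c]aac   (P,c)→(P,_,+1)
state=P head=4 tape=c_c_[a]ac   (P,a)→(P,c,-1)
state=P head=3 tape=c_c[_]cac
After 11 steps: state P, head at 3, tape c_c_cac.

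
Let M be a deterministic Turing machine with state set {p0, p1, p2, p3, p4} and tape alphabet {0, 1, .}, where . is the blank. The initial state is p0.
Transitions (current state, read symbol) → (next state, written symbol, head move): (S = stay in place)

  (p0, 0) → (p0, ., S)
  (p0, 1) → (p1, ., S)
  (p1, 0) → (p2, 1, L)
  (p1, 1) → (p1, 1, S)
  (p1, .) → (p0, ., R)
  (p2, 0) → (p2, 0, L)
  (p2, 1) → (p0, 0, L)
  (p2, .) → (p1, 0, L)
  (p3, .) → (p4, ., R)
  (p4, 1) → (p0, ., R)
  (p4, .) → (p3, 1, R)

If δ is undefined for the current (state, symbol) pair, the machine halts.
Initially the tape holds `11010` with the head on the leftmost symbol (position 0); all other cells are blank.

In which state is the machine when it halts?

state=p0 head=0 tape=[1]1010   (p0,1)→(p1,.,S)
state=p1 head=0 tape=[.]1010   (p1,.)→(p0,.,R)
state=p0 head=1 tape=.[1]010   (p0,1)→(p1,.,S)
state=p1 head=1 tape=.[.]010   (p1,.)→(p0,.,R)
state=p0 head=2 tape=..[0]10   (p0,0)→(p0,.,S)
state=p0 head=2 tape=..[.]10
No transition is defined for (p0, .); M halts in state p0.

p0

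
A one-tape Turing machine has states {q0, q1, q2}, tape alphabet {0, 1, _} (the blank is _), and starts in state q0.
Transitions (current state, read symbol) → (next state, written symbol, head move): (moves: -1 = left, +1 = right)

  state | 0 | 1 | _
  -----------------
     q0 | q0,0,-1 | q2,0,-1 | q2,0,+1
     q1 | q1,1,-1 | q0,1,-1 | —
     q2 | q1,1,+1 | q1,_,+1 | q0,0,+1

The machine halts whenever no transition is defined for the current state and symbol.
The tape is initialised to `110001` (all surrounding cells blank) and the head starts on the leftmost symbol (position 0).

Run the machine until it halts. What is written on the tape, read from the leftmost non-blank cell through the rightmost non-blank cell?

state=q0 head=0 tape=____[1]10001   (q0,1)→(q2,0,-1)
state=q2 head=-1 tape=___[_]010001   (q2,_)→(q0,0,+1)
state=q0 head=0 tape=___0[0]10001   (q0,0)→(q0,0,-1)
state=q0 head=-1 tape=___[0]010001   (q0,0)→(q0,0,-1)
state=q0 head=-2 tape=__[_]0010001   (q0,_)→(q2,0,+1)
state=q2 head=-1 tape=__0[0]010001   (q2,0)→(q1,1,+1)
state=q1 head=0 tape=__01[0]10001   (q1,0)→(q1,1,-1)
state=q1 head=-1 tape=__0[1]110001   (q1,1)→(q0,1,-1)
state=q0 head=-2 tape=__[0]1110001   (q0,0)→(q0,0,-1)
state=q0 head=-3 tape=_[_]01110001   (q0,_)→(q2,0,+1)
state=q2 head=-2 tape=_0[0]1110001   (q2,0)→(q1,1,+1)
state=q1 head=-1 tape=_01[1]110001   (q1,1)→(q0,1,-1)
state=q0 head=-2 tape=_0[1]1110001   (q0,1)→(q2,0,-1)
state=q2 head=-3 tape=_[0]01110001   (q2,0)→(q1,1,+1)
state=q1 head=-2 tape=_1[0]1110001   (q1,0)→(q1,1,-1)
state=q1 head=-3 tape=_[1]11110001   (q1,1)→(q0,1,-1)
state=q0 head=-4 tape=[_]111110001   (q0,_)→(q2,0,+1)
state=q2 head=-3 tape=0[1]11110001   (q2,1)→(q1,_,+1)
state=q1 head=-2 tape=0_[1]1110001   (q1,1)→(q0,1,-1)
state=q0 head=-3 tape=0[_]11110001   (q0,_)→(q2,0,+1)
state=q2 head=-2 tape=00[1]1110001   (q2,1)→(q1,_,+1)
state=q1 head=-1 tape=00_[1]110001   (q1,1)→(q0,1,-1)
state=q0 head=-2 tape=00[_]1110001   (q0,_)→(q2,0,+1)
state=q2 head=-1 tape=000[1]110001   (q2,1)→(q1,_,+1)
state=q1 head=0 tape=000_[1]10001   (q1,1)→(q0,1,-1)
state=q0 head=-1 tape=000[_]110001   (q0,_)→(q2,0,+1)
state=q2 head=0 tape=0000[1]10001   (q2,1)→(q1,_,+1)
state=q1 head=1 tape=0000_[1]0001   (q1,1)→(q0,1,-1)
state=q0 head=0 tape=0000[_]10001   (q0,_)→(q2,0,+1)
state=q2 head=1 tape=00000[1]0001   (q2,1)→(q1,_,+1)
state=q1 head=2 tape=00000_[0]001   (q1,0)→(q1,1,-1)
state=q1 head=1 tape=00000[_]1001
The non-blank tape span at halt is 00000_1001.

00000_1001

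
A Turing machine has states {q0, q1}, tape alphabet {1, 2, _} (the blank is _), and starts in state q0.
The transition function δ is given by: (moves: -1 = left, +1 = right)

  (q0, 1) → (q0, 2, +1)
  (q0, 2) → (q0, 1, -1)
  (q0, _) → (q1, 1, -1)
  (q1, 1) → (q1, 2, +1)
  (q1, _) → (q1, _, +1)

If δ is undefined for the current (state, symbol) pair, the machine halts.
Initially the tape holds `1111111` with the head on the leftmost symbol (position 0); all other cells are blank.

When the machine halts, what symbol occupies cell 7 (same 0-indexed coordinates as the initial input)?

state=q0 head=0 tape=[1]111111_   (q0,1)→(q0,2,+1)
state=q0 head=1 tape=2[1]11111_   (q0,1)→(q0,2,+1)
state=q0 head=2 tape=22[1]1111_   (q0,1)→(q0,2,+1)
state=q0 head=3 tape=222[1]111_   (q0,1)→(q0,2,+1)
state=q0 head=4 tape=2222[1]11_   (q0,1)→(q0,2,+1)
state=q0 head=5 tape=22222[1]1_   (q0,1)→(q0,2,+1)
state=q0 head=6 tape=222222[1]_   (q0,1)→(q0,2,+1)
state=q0 head=7 tape=2222222[_]   (q0,_)→(q1,1,-1)
state=q1 head=6 tape=222222[2]1
Cell 7 holds 1 when M halts.

1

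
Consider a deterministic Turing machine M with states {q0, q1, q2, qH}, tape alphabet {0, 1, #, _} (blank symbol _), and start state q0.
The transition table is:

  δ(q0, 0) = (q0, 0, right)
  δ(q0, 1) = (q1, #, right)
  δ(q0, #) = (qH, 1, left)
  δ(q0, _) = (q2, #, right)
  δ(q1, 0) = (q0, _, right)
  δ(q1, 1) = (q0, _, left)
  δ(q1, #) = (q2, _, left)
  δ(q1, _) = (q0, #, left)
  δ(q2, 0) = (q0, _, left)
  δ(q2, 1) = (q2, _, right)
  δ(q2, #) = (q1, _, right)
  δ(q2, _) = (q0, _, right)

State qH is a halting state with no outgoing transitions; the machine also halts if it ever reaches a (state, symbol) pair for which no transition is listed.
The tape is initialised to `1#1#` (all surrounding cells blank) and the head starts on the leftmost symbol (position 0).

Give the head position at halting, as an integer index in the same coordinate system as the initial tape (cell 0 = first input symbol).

2

state=q0 head=0 tape=[1]#1#   (q0,1)→(q1,#,right)
state=q1 head=1 tape=#[#]1#   (q1,#)→(q2,_,left)
state=q2 head=0 tape=[#]_1#   (q2,#)→(q1,_,right)
state=q1 head=1 tape=_[_]1#   (q1,_)→(q0,#,left)
state=q0 head=0 tape=[_]#1#   (q0,_)→(q2,#,right)
state=q2 head=1 tape=#[#]1#   (q2,#)→(q1,_,right)
state=q1 head=2 tape=#_[1]#   (q1,1)→(q0,_,left)
state=q0 head=1 tape=#[_]_#   (q0,_)→(q2,#,right)
state=q2 head=2 tape=##[_]#   (q2,_)→(q0,_,right)
state=q0 head=3 tape=##_[#]   (q0,#)→(qH,1,left)
state=qH head=2 tape=##[_]1
At halt the head is at cell 2.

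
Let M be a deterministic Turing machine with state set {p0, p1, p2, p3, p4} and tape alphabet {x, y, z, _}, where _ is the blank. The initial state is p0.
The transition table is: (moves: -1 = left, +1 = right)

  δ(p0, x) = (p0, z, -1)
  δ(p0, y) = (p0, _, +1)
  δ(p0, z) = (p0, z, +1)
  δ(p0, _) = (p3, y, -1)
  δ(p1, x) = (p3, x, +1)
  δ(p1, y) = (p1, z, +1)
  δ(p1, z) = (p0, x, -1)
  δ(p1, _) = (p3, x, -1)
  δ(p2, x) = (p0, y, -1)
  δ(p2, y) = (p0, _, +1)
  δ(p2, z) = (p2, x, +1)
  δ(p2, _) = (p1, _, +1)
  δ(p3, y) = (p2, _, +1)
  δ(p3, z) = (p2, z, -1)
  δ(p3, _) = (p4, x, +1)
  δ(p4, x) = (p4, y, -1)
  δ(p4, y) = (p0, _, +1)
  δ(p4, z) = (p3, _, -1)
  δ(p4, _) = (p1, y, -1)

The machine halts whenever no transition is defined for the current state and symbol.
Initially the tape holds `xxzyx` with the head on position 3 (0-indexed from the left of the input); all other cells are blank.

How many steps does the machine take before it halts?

27

p0 | __xxz[y]x_   read y → write _, move +1, go to p0
p0 | __xxz_[x]_   read x → write z, move -1, go to p0
p0 | __xxz[_]z_   read _ → write y, move -1, go to p3
p3 | __xx[z]yz_   read z → write z, move -1, go to p2
p2 | __x[x]zyz_   read x → write y, move -1, go to p0
p0 | __[x]yzyz_   read x → write z, move -1, go to p0
p0 | _[_]zyzyz_   read _ → write y, move -1, go to p3
p3 | [_]yzyzyz_   read _ → write x, move +1, go to p4
p4 | x[y]zyzyz_   read y → write _, move +1, go to p0
p0 | x_[z]yzyz_   read z → write z, move +1, go to p0
p0 | x_z[y]zyz_   read y → write _, move +1, go to p0
p0 | x_z_[z]yz_   read z → write z, move +1, go to p0
p0 | x_z_z[y]z_   read y → write _, move +1, go to p0
p0 | x_z_z_[z]_   read z → write z, move +1, go to p0
p0 | x_z_z_z[_]   read _ → write y, move -1, go to p3
p3 | x_z_z_[z]y   read z → write z, move -1, go to p2
p2 | x_z_z[_]zy   read _ → write _, move +1, go to p1
p1 | x_z_z_[z]y   read z → write x, move -1, go to p0
p0 | x_z_z[_]xy   read _ → write y, move -1, go to p3
p3 | x_z_[z]yxy   read z → write z, move -1, go to p2
p2 | x_z[_]zyxy   read _ → write _, move +1, go to p1
p1 | x_z_[z]yxy   read z → write x, move -1, go to p0
p0 | x_z[_]xyxy   read _ → write y, move -1, go to p3
p3 | x_[z]yxyxy   read z → write z, move -1, go to p2
p2 | x[_]zyxyxy   read _ → write _, move +1, go to p1
p1 | x_[z]yxyxy   read z → write x, move -1, go to p0
p0 | x[_]xyxyxy   read _ → write y, move -1, go to p3
p3 | [x]yxyxyxy
M halts after 27 transitions.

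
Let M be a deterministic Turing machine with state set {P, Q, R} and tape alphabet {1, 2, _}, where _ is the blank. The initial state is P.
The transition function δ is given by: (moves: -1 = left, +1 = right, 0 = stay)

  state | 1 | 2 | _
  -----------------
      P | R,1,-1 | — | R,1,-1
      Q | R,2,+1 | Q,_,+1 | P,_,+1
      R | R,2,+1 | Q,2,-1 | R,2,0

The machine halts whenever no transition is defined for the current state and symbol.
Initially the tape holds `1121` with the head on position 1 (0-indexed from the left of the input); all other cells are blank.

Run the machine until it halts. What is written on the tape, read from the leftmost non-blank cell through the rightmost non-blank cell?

P | 1[1]21___   read 1 → write 1, move -1, go to R
R | [1]121___   read 1 → write 2, move +1, go to R
R | 2[1]21___   read 1 → write 2, move +1, go to R
R | 22[2]1___   read 2 → write 2, move -1, go to Q
Q | 2[2]21___   read 2 → write _, move +1, go to Q
Q | 2_[2]1___   read 2 → write _, move +1, go to Q
Q | 2__[1]___   read 1 → write 2, move +1, go to R
R | 2__2[_]__   read _ → write 2, move 0, go to R
R | 2__2[2]__   read 2 → write 2, move -1, go to Q
Q | 2__[2]2__   read 2 → write _, move +1, go to Q
Q | 2___[2]__   read 2 → write _, move +1, go to Q
Q | 2____[_]_   read _ → write _, move +1, go to P
P | 2_____[_]   read _ → write 1, move -1, go to R
R | 2____[_]1   read _ → write 2, move 0, go to R
R | 2____[2]1   read 2 → write 2, move -1, go to Q
Q | 2___[_]21   read _ → write _, move +1, go to P
P | 2____[2]1
The non-blank tape span at halt is 2____21.

2____21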